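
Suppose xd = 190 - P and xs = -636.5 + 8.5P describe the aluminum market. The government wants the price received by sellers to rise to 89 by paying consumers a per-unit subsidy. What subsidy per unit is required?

At a seller price of 89, quantity supplied is -636.5 + 8.5·89 = 120.
Buyers absorb 120 only when they pay Pb with 190 − 1·Pb = 120, i.e. Pb = 70.
s = Ps − Pb = 89 − 70 = 19.

Required subsidy s = 19 per unit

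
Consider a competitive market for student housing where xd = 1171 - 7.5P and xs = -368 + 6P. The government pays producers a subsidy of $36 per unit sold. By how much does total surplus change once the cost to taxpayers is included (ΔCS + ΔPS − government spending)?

Net change in total surplus = -$2160

Pre-subsidy: 1171 - 7.5P = -368 + 6P gives P* = 114, x* = 316.
With the subsidy, sellers receive Ps = Pb + 36 for each unit, where Pb is the price buyers pay.
Supply in terms of Pb becomes xs = -368 + 6(Pb + 36) = -152 + 6Pb. Setting this equal to demand: 1171 - 7.5Pb = -152 + 6Pb, so Pb = 98.
Sellers receive Ps = 98 + 36 = 134; x' = 1171 − 7.5·98 = 436.
ΔCS = ½(316 + 436)(114 − 98) = 6016; ΔPS = ½(316 + 436)(134 − 114) = 7520.
Government spending = 36 × 436 = 15696.
Net change = 6016 + 7520 − 15696 = -2160. The loss equals the DWL triangle ½·36·120.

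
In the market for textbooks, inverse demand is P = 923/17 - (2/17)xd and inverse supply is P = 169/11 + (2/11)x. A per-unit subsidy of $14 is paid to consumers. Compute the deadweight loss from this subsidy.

Pre-subsidy: 923/17 - (2/17)x = 169/11 + (2/11)x gives x* = 130 and P* = 39.
With the rebate, buyers effectively pay Pb = Ps − 14, where Ps is the price sellers receive.
On the curves, Pb = 923/17 - (2/17)x and Ps = 169/11 + (2/11)x; the wedge Ps − Pb = 14 gives 169/11 + (2/11)x − (923/17 - (2/17)x) = 14, so x' = 176.75.
Then Pb = 923/17 − (2/17)·176.75 = 33.5 and Ps = 169/11 + (2/11)·176.75 = 47.5.
The subsidy expands output by 176.75 − 130 = 46.75 past the efficient level; on those units the gap between marginal cost and willingness to pay runs from 0 up to 14.
DWL = ½ × 14 × 46.75 = 327.25.

Deadweight loss = $327.25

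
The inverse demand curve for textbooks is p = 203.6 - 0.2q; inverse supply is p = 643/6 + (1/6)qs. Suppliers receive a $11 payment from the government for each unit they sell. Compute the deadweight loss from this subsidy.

Pre-subsidy: 203.6 - 0.2q = 643/6 + (1/6)q gives q* = 263 and p* = 151.
With the subsidy, sellers receive ps = pb + 11 for each unit, where pb is the price buyers pay.
On the curves, pb = 203.6 - 0.2q and ps = 643/6 + (1/6)q; the wedge ps − pb = 11 gives 643/6 + (1/6)q − (203.6 - 0.2q) = 11, so q' = 293.
Then pb = 203.6 − 0.2·293 = 145 and ps = 643/6 + (1/6)·293 = 156.
The subsidy expands output by 293 − 263 = 30 past the efficient level; on those units the gap between marginal cost and willingness to pay runs from 0 up to 11.
DWL = ½ × 11 × 30 = 165.

Deadweight loss = $165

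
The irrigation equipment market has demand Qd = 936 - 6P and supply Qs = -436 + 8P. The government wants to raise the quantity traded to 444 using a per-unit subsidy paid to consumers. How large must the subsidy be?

Required subsidy s = 28 per unit

At Q = 444, invert demand for the buyer price: Pb = (936 − 444)/6 = 82; invert supply for the seller price: Ps = (444 − (-436))/8 = 110.
The subsidy must fill the gap: s = Ps − Pb = 110 − 82 = 28.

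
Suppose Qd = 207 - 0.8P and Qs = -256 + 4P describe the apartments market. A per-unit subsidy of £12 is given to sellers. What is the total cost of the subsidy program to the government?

Pre-subsidy: 207 - 0.8P = -256 + 4P gives P* = 2315/24, Q* = 779/6.
With the subsidy, sellers receive Ps = Pb + 12 for each unit, where Pb is the price buyers pay.
Supply in terms of Pb becomes Qs = -256 + 4(Pb + 12) = -208 + 4Pb. Setting this equal to demand: 207 - 0.8Pb = -208 + 4Pb, so Pb = 2075/24.
Sellers receive Ps = 2075/24 + 12 = 2363/24; Q' = 207 − 0.8·(2075/24) = 827/6.
Government outlay = subsidy × quantity = 12 × 827/6 = 1654.

Government cost = £1654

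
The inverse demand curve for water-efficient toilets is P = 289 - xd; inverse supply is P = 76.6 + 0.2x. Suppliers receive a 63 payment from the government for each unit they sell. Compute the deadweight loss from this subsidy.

Deadweight loss = 1653.75

Pre-subsidy: 289 - x = 76.6 + 0.2x gives x* = 177 and P* = 112.
With the subsidy, sellers receive Ps = Pb + 63 for each unit, where Pb is the price buyers pay.
On the curves, Pb = 289 - x and Ps = 76.6 + 0.2x; the wedge Ps − Pb = 63 gives 76.6 + 0.2x − (289 - x) = 63, so x' = 229.5.
Then Pb = 289 − 1·229.5 = 59.5 and Ps = 76.6 + 0.2·229.5 = 122.5.
The subsidy expands output by 229.5 − 177 = 52.5 past the efficient level; on those units the gap between marginal cost and willingness to pay runs from 0 up to 63.
DWL = ½ × 63 × 52.5 = 1653.75.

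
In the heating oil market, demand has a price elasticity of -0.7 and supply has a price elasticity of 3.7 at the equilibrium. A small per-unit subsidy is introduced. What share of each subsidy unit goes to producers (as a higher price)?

For a small subsidy around the equilibrium, the benefit split depends on the relative slopes, which at a point are proportional to the elasticities.
Buyer share = εs/(εs + |εd|) = 3.7/(3.7 + 0.7) = 37/44; seller share = |εd|/(εs + |εd|) = 7/44.
So producers capture 7/44 of the subsidy.

Producer share = 7/44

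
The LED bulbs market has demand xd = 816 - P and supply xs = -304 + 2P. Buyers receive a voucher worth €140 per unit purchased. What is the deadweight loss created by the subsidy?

Pre-subsidy: 816 - P = -304 + 2P gives P* = 1120/3, x* = 1328/3.
With the rebate, buyers effectively pay Pb = Ps − 140, where Ps is the price sellers receive.
Demand in terms of Ps becomes xd = 816 − 1(Ps − 140) = 956 - Ps. Setting this equal to supply: 956 - Ps = -304 + 2Ps, so Ps = 420.
Buyers pay Pb = 420 − 140 = 280; x' = -304 + 2·420 = 536.
The subsidy expands output by 536 − 1328/3 = 280/3 past the efficient level; on those units the gap between marginal cost and willingness to pay runs from 0 up to 140.
DWL = ½ × 140 × 280/3 = 19600/3.

Deadweight loss = 19600/3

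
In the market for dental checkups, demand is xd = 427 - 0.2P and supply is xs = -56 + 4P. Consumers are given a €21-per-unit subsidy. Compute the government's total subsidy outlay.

Pre-subsidy: 427 - 0.2P = -56 + 4P gives P* = 115, x* = 404.
With the rebate, buyers effectively pay Pb = Ps − 21, where Ps is the price sellers receive.
Demand in terms of Ps becomes xd = 427 − 0.2(Ps − 21) = 431.2 - 0.2Ps. Setting this equal to supply: 431.2 - 0.2Ps = -56 + 4Ps, so Ps = 116.
Buyers pay Pb = 116 − 21 = 95; x' = -56 + 4·116 = 408.
Government outlay = subsidy × quantity = 21 × 408 = 8568.

Government cost = €8568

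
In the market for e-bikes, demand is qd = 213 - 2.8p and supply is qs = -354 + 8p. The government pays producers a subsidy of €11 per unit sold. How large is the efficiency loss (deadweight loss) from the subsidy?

Pre-subsidy: 213 - 2.8p = -354 + 8p gives p* = 52.5, q* = 66.
With the subsidy, sellers receive ps = pb + 11 for each unit, where pb is the price buyers pay.
Supply in terms of pb becomes qs = -354 + 8(pb + 11) = -266 + 8pb. Setting this equal to demand: 213 - 2.8pb = -266 + 8pb, so pb = 2395/54.
Sellers receive ps = 2395/54 + 11 = 2989/54; q' = 213 − 2.8·(2395/54) = 2398/27.
The subsidy expands output by 2398/27 − 66 = 616/27 past the efficient level; on those units the gap between marginal cost and willingness to pay runs from 0 up to 11.
DWL = ½ × 11 × 616/27 = 3388/27.

Deadweight loss = 3388/27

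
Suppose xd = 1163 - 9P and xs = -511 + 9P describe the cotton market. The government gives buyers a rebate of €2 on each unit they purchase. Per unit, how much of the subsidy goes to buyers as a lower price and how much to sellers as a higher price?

Buyers gain €1 per unit; sellers gain €1 per unit

Pre-subsidy: 1163 - 9P = -511 + 9P gives P* = 93, x* = 326.
With the rebate, buyers effectively pay Pb = Ps − 2, where Ps is the price sellers receive.
Demand in terms of Ps becomes xd = 1163 − 9(Ps − 2) = 1181 - 9Ps. Setting this equal to supply: 1181 - 9Ps = -511 + 9Ps, so Ps = 94.
Buyers pay Pb = 94 − 2 = 92; x' = -511 + 9·94 = 335.
Buyers' price falls by P* − Pb = 93 − 92 = 1; sellers' price rises by Ps − P* = 94 − 93 = 1.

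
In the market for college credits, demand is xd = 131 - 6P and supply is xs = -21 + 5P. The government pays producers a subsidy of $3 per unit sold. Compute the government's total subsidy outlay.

Government cost = 1857/11

Pre-subsidy: 131 - 6P = -21 + 5P gives P* = 152/11, x* = 529/11.
With the subsidy, sellers receive Ps = Pb + 3 for each unit, where Pb is the price buyers pay.
Supply in terms of Pb becomes xs = -21 + 5(Pb + 3) = -6 + 5Pb. Setting this equal to demand: 131 - 6Pb = -6 + 5Pb, so Pb = 137/11.
Sellers receive Ps = 137/11 + 3 = 170/11; x' = 131 − 6·(137/11) = 619/11.
Government outlay = subsidy × quantity = 3 × 619/11 = 1857/11.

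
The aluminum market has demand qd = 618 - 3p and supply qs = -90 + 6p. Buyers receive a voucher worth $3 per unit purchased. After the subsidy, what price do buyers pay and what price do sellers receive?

Buyers pay 230/3; sellers receive 239/3

Pre-subsidy: 618 - 3p = -90 + 6p gives p* = 236/3, q* = 382.
With the rebate, buyers effectively pay pb = ps − 3, where ps is the price sellers receive.
Demand in terms of ps becomes qd = 618 − 3(ps − 3) = 627 - 3ps. Setting this equal to supply: 627 - 3ps = -90 + 6ps, so ps = 239/3.
Buyers pay pb = 239/3 − 3 = 230/3; q' = -90 + 6·(239/3) = 388.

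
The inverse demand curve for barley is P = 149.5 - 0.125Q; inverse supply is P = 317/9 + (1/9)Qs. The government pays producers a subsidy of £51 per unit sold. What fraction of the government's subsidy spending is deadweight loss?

Pre-subsidy: 149.5 - 0.125Q = 317/9 + (1/9)Q gives Q* = 484 and P* = 89.
With the subsidy, sellers receive Ps = Pb + 51 for each unit, where Pb is the price buyers pay.
On the curves, Pb = 149.5 - 0.125Q and Ps = 317/9 + (1/9)Q; the wedge Ps − Pb = 51 gives 317/9 + (1/9)Q − (149.5 - 0.125Q) = 51, so Q' = 700.
Then Pb = 149.5 − 0.125·700 = 62 and Ps = 317/9 + (1/9)·700 = 113.
ΔCS = ½(484 + 700)(89 − 62) = 15984; ΔPS = ½(484 + 700)(113 − 89) = 14208.
Government spending = 51 × 700 = 35700.
DWL = ½ × 51 × (700 − 484) = 5508; fraction = 5508 / 35700 = 27/175.

DWL / government spending = 27/175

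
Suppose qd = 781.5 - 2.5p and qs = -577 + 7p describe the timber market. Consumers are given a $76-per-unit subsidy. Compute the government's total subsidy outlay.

Government cost = $42864

Pre-subsidy: 781.5 - 2.5p = -577 + 7p gives p* = 143, q* = 424.
With the rebate, buyers effectively pay pb = ps − 76, where ps is the price sellers receive.
Demand in terms of ps becomes qd = 781.5 − 2.5(ps − 76) = 971.5 - 2.5ps. Setting this equal to supply: 971.5 - 2.5ps = -577 + 7ps, so ps = 163.
Buyers pay pb = 163 − 76 = 87; q' = -577 + 7·163 = 564.
Government outlay = subsidy × quantity = 76 × 564 = 42864.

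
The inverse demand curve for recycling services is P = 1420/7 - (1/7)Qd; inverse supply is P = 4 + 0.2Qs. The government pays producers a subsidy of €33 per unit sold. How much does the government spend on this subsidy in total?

Pre-subsidy: 1420/7 - (1/7)Q = 4 + 0.2Q gives Q* = 580 and P* = 120.
With the subsidy, sellers receive Ps = Pb + 33 for each unit, where Pb is the price buyers pay.
On the curves, Pb = 1420/7 - (1/7)Q and Ps = 4 + 0.2Q; the wedge Ps − Pb = 33 gives 4 + 0.2Q − (1420/7 - (1/7)Q) = 33, so Q' = 676.25.
Then Pb = 1420/7 − (1/7)·676.25 = 106.25 and Ps = 4 + 0.2·676.25 = 139.25.
Government outlay = subsidy × quantity = 33 × 676.25 = 22316.25.

Government cost = €22316.25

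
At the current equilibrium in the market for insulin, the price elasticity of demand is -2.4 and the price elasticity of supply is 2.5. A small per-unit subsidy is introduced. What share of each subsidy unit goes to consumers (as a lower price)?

For a small subsidy around the equilibrium, the benefit split depends on the relative slopes, which at a point are proportional to the elasticities.
Buyer share = εs/(εs + |εd|) = 2.5/(2.5 + 2.4) = 25/49; seller share = |εd|/(εs + |εd|) = 24/49.

Consumer share = 25/49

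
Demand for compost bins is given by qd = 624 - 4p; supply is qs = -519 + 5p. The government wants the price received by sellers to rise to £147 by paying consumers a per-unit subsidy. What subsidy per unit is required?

Required subsidy s = £45 per unit

At a seller price of 147, quantity supplied is -519 + 5·147 = 216.
Buyers absorb 216 only when they pay pb with 624 − 4·pb = 216, i.e. pb = 102.
s = ps − pb = 147 − 102 = 45.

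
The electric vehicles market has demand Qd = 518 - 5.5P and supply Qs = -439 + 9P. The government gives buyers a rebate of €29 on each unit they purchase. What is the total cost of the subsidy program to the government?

Government cost = €7366

Pre-subsidy: 518 - 5.5P = -439 + 9P gives P* = 66, Q* = 155.
With the rebate, buyers effectively pay Pb = Ps − 29, where Ps is the price sellers receive.
Demand in terms of Ps becomes Qd = 518 − 5.5(Ps − 29) = 677.5 - 5.5Ps. Setting this equal to supply: 677.5 - 5.5Ps = -439 + 9Ps, so Ps = 77.
Buyers pay Pb = 77 − 29 = 48; Q' = -439 + 9·77 = 254.
Government outlay = subsidy × quantity = 29 × 254 = 7366.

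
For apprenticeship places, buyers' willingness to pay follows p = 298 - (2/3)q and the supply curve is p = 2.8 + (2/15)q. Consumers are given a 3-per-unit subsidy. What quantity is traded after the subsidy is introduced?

Pre-subsidy: 298 - (2/3)q = 2.8 + (2/15)q gives q* = 369 and p* = 52.
With the rebate, buyers effectively pay pb = ps − 3, where ps is the price sellers receive.
On the curves, pb = 298 - (2/3)q and ps = 2.8 + (2/15)q; the wedge ps − pb = 3 gives 2.8 + (2/15)q − (298 - (2/3)q) = 3, so q' = 372.75.
Then pb = 298 − (2/3)·372.75 = 49.5 and ps = 2.8 + (2/15)·372.75 = 52.5.

q' = 372.75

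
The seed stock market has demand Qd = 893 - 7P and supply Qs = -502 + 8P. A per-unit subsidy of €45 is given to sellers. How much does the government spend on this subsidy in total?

Pre-subsidy: 893 - 7P = -502 + 8P gives P* = 93, Q* = 242.
With the subsidy, sellers receive Ps = Pb + 45 for each unit, where Pb is the price buyers pay.
Supply in terms of Pb becomes Qs = -502 + 8(Pb + 45) = -142 + 8Pb. Setting this equal to demand: 893 - 7Pb = -142 + 8Pb, so Pb = 69.
Sellers receive Ps = 69 + 45 = 114; Q' = 893 − 7·69 = 410.
Government outlay = subsidy × quantity = 45 × 410 = 18450.

Government cost = €18450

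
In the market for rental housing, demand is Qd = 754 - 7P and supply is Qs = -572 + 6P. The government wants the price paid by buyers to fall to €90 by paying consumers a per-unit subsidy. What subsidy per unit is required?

Required subsidy s = €26 per unit

At a buyer price of 90, quantity demanded is 754 − 7·90 = 124.
Sellers supply 124 only when they receive Ps with -572 + 6·Ps = 124, i.e. Ps = 116.
s = Ps − Pb = 116 − 90 = 26.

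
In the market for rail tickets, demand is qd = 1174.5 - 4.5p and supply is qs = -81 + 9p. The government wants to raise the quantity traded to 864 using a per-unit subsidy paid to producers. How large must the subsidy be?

Required subsidy s = 36 per unit

At q = 864, invert demand for the buyer price: pb = (1174.5 − 864)/4.5 = 69; invert supply for the seller price: ps = (864 − (-81))/9 = 105.
The subsidy must fill the gap: s = ps − pb = 105 − 69 = 36.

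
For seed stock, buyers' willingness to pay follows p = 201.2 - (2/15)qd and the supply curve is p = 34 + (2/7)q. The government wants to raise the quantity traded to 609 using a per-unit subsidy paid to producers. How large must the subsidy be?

At q = 609, from the demand curve buyers pay pb = 201.2 − (2/15)·609 = 120; from the supply curve sellers need ps = 34 + (2/7)·609 = 208.
The subsidy must fill the gap: s = ps − pb = 208 − 120 = 88.

Required subsidy s = 88 per unit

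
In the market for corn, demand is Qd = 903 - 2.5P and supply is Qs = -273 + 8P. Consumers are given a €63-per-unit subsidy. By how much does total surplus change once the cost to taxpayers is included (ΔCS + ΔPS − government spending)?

Pre-subsidy: 903 - 2.5P = -273 + 8P gives P* = 112, Q* = 623.
With the rebate, buyers effectively pay Pb = Ps − 63, where Ps is the price sellers receive.
Demand in terms of Ps becomes Qd = 903 − 2.5(Ps − 63) = 1060.5 - 2.5Ps. Setting this equal to supply: 1060.5 - 2.5Ps = -273 + 8Ps, so Ps = 127.
Buyers pay Pb = 127 − 63 = 64; Q' = -273 + 8·127 = 743.
ΔCS = ½(623 + 743)(112 − 64) = 32784; ΔPS = ½(623 + 743)(127 − 112) = 10245.
Government spending = 63 × 743 = 46809.
Net change = 32784 + 10245 − 46809 = -3780. The loss equals the DWL triangle ½·63·120.

Net change in total surplus = -€3780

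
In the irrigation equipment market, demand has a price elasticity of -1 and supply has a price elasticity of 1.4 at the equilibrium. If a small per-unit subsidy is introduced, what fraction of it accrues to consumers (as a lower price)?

Consumer share = 7/12

For a small subsidy around the equilibrium, the benefit split depends on the relative slopes, which at a point are proportional to the elasticities.
Buyer share = εs/(εs + |εd|) = 1.4/(1.4 + 1) = 7/12; seller share = |εd|/(εs + |εd|) = 5/12.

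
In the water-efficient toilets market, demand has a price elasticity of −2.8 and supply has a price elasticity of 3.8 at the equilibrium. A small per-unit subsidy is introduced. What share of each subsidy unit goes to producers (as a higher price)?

Producer share = 14/33

For a small subsidy around the equilibrium, the benefit split depends on the relative slopes, which at a point are proportional to the elasticities.
Buyer share = εs/(εs + |εd|) = 3.8/(3.8 + 2.8) = 19/33; seller share = |εd|/(εs + |εd|) = 14/33.
So producers capture 14/33 of the subsidy.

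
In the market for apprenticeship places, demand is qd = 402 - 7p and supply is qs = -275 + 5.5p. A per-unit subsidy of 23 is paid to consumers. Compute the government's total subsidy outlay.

Government cost = 2155.56

Pre-subsidy: 402 - 7p = -275 + 5.5p gives p* = 54.16, q* = 22.88.
With the rebate, buyers effectively pay pb = ps − 23, where ps is the price sellers receive.
Demand in terms of ps becomes qd = 402 − 7(ps − 23) = 563 - 7ps. Setting this equal to supply: 563 - 7ps = -275 + 5.5ps, so ps = 67.04.
Buyers pay pb = 67.04 − 23 = 44.04; q' = -275 + 5.5·67.04 = 93.72.
Government outlay = subsidy × quantity = 23 × 93.72 = 2155.56.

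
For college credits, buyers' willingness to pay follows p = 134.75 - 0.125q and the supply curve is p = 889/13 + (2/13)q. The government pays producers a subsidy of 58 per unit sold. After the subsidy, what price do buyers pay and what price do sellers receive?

Buyers pay 79; sellers receive 137

Pre-subsidy: 134.75 - 0.125q = 889/13 + (2/13)q gives q* = 238 and p* = 105.
With the subsidy, sellers receive ps = pb + 58 for each unit, where pb is the price buyers pay.
On the curves, pb = 134.75 - 0.125q and ps = 889/13 + (2/13)q; the wedge ps − pb = 58 gives 889/13 + (2/13)q − (134.75 - 0.125q) = 58, so q' = 446.
Then pb = 134.75 − 0.125·446 = 79 and ps = 889/13 + (2/13)·446 = 137.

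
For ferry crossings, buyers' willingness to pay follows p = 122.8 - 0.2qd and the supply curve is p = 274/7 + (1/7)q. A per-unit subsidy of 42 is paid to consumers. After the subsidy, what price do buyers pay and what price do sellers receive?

Buyers pay 49.5; sellers receive 91.5

Pre-subsidy: 122.8 - 0.2q = 274/7 + (1/7)q gives q* = 244 and p* = 74.
With the rebate, buyers effectively pay pb = ps − 42, where ps is the price sellers receive.
On the curves, pb = 122.8 - 0.2q and ps = 274/7 + (1/7)q; the wedge ps − pb = 42 gives 274/7 + (1/7)q − (122.8 - 0.2q) = 42, so q' = 366.5.
Then pb = 122.8 − 0.2·366.5 = 49.5 and ps = 274/7 + (1/7)·366.5 = 91.5.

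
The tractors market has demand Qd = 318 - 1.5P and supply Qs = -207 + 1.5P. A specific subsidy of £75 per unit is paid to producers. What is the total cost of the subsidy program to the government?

Pre-subsidy: 318 - 1.5P = -207 + 1.5P gives P* = 175, Q* = 55.5.
With the subsidy, sellers receive Ps = Pb + 75 for each unit, where Pb is the price buyers pay.
Supply in terms of Pb becomes Qs = -207 + 1.5(Pb + 75) = -94.5 + 1.5Pb. Setting this equal to demand: 318 - 1.5Pb = -94.5 + 1.5Pb, so Pb = 137.5.
Sellers receive Ps = 137.5 + 75 = 212.5; Q' = 318 − 1.5·137.5 = 111.75.
Government outlay = subsidy × quantity = 75 × 111.75 = 8381.25.

Government cost = £8381.25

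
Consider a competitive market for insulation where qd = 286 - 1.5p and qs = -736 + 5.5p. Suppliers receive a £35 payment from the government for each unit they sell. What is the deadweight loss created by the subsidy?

Deadweight loss = £721.875

Pre-subsidy: 286 - 1.5p = -736 + 5.5p gives p* = 146, q* = 67.
With the subsidy, sellers receive ps = pb + 35 for each unit, where pb is the price buyers pay.
Supply in terms of pb becomes qs = -736 + 5.5(pb + 35) = -543.5 + 5.5pb. Setting this equal to demand: 286 - 1.5pb = -543.5 + 5.5pb, so pb = 118.5.
Sellers receive ps = 118.5 + 35 = 153.5; q' = 286 − 1.5·118.5 = 108.25.
The subsidy expands output by 108.25 − 67 = 41.25 past the efficient level; on those units the gap between marginal cost and willingness to pay runs from 0 up to 35.
DWL = ½ × 35 × 41.25 = 721.875.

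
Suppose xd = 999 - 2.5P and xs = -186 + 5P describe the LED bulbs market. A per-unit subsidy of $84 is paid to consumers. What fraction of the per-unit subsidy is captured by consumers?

Consumer share = 2/3

Pre-subsidy: 999 - 2.5P = -186 + 5P gives P* = 158, x* = 604.
With the rebate, buyers effectively pay Pb = Ps − 84, where Ps is the price sellers receive.
Demand in terms of Ps becomes xd = 999 − 2.5(Ps − 84) = 1209 - 2.5Ps. Setting this equal to supply: 1209 - 2.5Ps = -186 + 5Ps, so Ps = 186.
Buyers pay Pb = 186 − 84 = 102; x' = -186 + 5·186 = 744.
Buyers' price falls by P* − Pb = 158 − 102 = 56; sellers' price rises by Ps − P* = 186 − 158 = 28.
So consumers capture 56/84 = 2/3 of each unit of subsidy.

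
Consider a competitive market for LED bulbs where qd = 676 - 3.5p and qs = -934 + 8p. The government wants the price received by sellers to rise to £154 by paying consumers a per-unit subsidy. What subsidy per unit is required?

Required subsidy s = £46 per unit

At a seller price of 154, quantity supplied is -934 + 8·154 = 298.
Buyers absorb 298 only when they pay pb with 676 − 3.5·pb = 298, i.e. pb = 108.
s = ps − pb = 154 − 108 = 46.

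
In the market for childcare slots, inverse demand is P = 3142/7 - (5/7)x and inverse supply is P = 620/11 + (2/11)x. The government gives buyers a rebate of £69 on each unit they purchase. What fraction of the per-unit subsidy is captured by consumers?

Pre-subsidy: 3142/7 - (5/7)x = 620/11 + (2/11)x gives x* = 438 and P* = 136.
With the rebate, buyers effectively pay Pb = Ps − 69, where Ps is the price sellers receive.
On the curves, Pb = 3142/7 - (5/7)x and Ps = 620/11 + (2/11)x; the wedge Ps − Pb = 69 gives 620/11 + (2/11)x − (3142/7 - (5/7)x) = 69, so x' = 515.
Then Pb = 3142/7 − (5/7)·515 = 81 and Ps = 620/11 + (2/11)·515 = 150.
Buyers' price falls by P* − Pb = 136 − 81 = 55; sellers' price rises by Ps − P* = 150 − 136 = 14.
So consumers capture 55/69 = 55/69 of each unit of subsidy.

Consumer share = 55/69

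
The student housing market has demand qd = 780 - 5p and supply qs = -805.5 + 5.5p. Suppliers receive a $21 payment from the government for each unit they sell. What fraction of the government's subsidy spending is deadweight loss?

DWL / government spending = 0.34375

Pre-subsidy: 780 - 5p = -805.5 + 5.5p gives p* = 151, q* = 25.
With the subsidy, sellers receive ps = pb + 21 for each unit, where pb is the price buyers pay.
Supply in terms of pb becomes qs = -805.5 + 5.5(pb + 21) = -690 + 5.5pb. Setting this equal to demand: 780 - 5pb = -690 + 5.5pb, so pb = 140.
Sellers receive ps = 140 + 21 = 161; q' = 780 − 5·140 = 80.
ΔCS = ½(25 + 80)(151 − 140) = 577.5; ΔPS = ½(25 + 80)(161 − 151) = 525.
Government spending = 21 × 80 = 1680.
DWL = ½ × 21 × (80 − 25) = 577.5; fraction = 577.5 / 1680 = 0.34375.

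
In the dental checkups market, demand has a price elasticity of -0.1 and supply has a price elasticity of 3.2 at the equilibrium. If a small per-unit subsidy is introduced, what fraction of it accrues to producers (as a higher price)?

Producer share = 1/33

For a small subsidy around the equilibrium, the benefit split depends on the relative slopes, which at a point are proportional to the elasticities.
Buyer share = εs/(εs + |εd|) = 3.2/(3.2 + 0.1) = 32/33; seller share = |εd|/(εs + |εd|) = 1/33.
So producers capture 1/33 of the subsidy.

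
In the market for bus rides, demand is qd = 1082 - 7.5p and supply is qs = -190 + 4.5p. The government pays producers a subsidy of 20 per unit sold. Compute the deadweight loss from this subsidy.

Pre-subsidy: 1082 - 7.5p = -190 + 4.5p gives p* = 106, q* = 287.
With the subsidy, sellers receive ps = pb + 20 for each unit, where pb is the price buyers pay.
Supply in terms of pb becomes qs = -190 + 4.5(pb + 20) = -100 + 4.5pb. Setting this equal to demand: 1082 - 7.5pb = -100 + 4.5pb, so pb = 98.5.
Sellers receive ps = 98.5 + 20 = 118.5; q' = 1082 − 7.5·98.5 = 343.25.
The subsidy expands output by 343.25 − 287 = 56.25 past the efficient level; on those units the gap between marginal cost and willingness to pay runs from 0 up to 20.
DWL = ½ × 20 × 56.25 = 562.5.

Deadweight loss = 562.5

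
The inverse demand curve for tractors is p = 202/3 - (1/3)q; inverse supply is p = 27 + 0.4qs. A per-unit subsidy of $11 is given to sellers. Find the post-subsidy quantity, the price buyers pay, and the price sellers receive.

q' = 70; buyers pay $44; sellers receive $55

Pre-subsidy: 202/3 - (1/3)q = 27 + 0.4q gives q* = 55 and p* = 49.
With the subsidy, sellers receive ps = pb + 11 for each unit, where pb is the price buyers pay.
On the curves, pb = 202/3 - (1/3)q and ps = 27 + 0.4q; the wedge ps − pb = 11 gives 27 + 0.4q − (202/3 - (1/3)q) = 11, so q' = 70.
Then pb = 202/3 − (1/3)·70 = 44 and ps = 27 + 0.4·70 = 55.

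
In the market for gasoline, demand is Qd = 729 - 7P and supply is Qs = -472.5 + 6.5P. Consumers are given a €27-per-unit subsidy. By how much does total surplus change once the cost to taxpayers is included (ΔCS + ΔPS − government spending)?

Pre-subsidy: 729 - 7P = -472.5 + 6.5P gives P* = 89, Q* = 106.
With the rebate, buyers effectively pay Pb = Ps − 27, where Ps is the price sellers receive.
Demand in terms of Ps becomes Qd = 729 − 7(Ps − 27) = 918 - 7Ps. Setting this equal to supply: 918 - 7Ps = -472.5 + 6.5Ps, so Ps = 103.
Buyers pay Pb = 103 − 27 = 76; Q' = -472.5 + 6.5·103 = 197.
ΔCS = ½(106 + 197)(89 − 76) = 1969.5; ΔPS = ½(106 + 197)(103 − 89) = 2121.
Government spending = 27 × 197 = 5319.
Net change = 1969.5 + 2121 − 5319 = -1228.5. The loss equals the DWL triangle ½·27·91.

Net change in total surplus = -€1228.5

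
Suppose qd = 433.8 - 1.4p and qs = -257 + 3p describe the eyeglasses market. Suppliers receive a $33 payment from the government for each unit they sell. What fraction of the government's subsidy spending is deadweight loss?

Pre-subsidy: 433.8 - 1.4p = -257 + 3p gives p* = 157, q* = 214.
With the subsidy, sellers receive ps = pb + 33 for each unit, where pb is the price buyers pay.
Supply in terms of pb becomes qs = -257 + 3(pb + 33) = -158 + 3pb. Setting this equal to demand: 433.8 - 1.4pb = -158 + 3pb, so pb = 134.5.
Sellers receive ps = 134.5 + 33 = 167.5; q' = 433.8 − 1.4·134.5 = 245.5.
ΔCS = ½(214 + 245.5)(157 − 134.5) = 5169.375; ΔPS = ½(214 + 245.5)(167.5 − 157) = 2412.375.
Government spending = 33 × 245.5 = 8101.5.
DWL = ½ × 33 × (245.5 − 214) = 519.75; fraction = 519.75 / 8101.5 = 63/982.

DWL / government spending = 63/982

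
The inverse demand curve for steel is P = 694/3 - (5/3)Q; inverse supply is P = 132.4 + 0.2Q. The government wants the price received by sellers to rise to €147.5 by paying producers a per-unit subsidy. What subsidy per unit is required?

At a seller price of 147.5, quantity supplied is -662 + 5·147.5 = 75.5.
Buyers absorb 75.5 only when they pay Pb = 694/3 − (5/3)·75.5 = 105.5.
s = Ps − Pb = 147.5 − 105.5 = 42.

Required subsidy s = €42 per unit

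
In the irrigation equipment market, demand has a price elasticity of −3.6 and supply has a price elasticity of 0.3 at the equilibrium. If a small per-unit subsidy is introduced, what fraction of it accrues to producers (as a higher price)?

Producer share = 12/13

For a small subsidy around the equilibrium, the benefit split depends on the relative slopes, which at a point are proportional to the elasticities.
Buyer share = εs/(εs + |εd|) = 0.3/(0.3 + 3.6) = 1/13; seller share = |εd|/(εs + |εd|) = 12/13.
So producers capture 12/13 of the subsidy.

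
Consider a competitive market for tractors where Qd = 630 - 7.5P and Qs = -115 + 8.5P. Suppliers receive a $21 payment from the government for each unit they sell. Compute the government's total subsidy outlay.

Government cost = $7653.515625

Pre-subsidy: 630 - 7.5P = -115 + 8.5P gives P* = 46.5625, Q* = 280.78125.
With the subsidy, sellers receive Ps = Pb + 21 for each unit, where Pb is the price buyers pay.
Supply in terms of Pb becomes Qs = -115 + 8.5(Pb + 21) = 63.5 + 8.5Pb. Setting this equal to demand: 630 - 7.5Pb = 63.5 + 8.5Pb, so Pb = 35.40625.
Sellers receive Ps = 35.40625 + 21 = 56.40625; Q' = 630 − 7.5·35.40625 = 364.453125.
Government outlay = subsidy × quantity = 21 × 364.453125 = 7653.515625.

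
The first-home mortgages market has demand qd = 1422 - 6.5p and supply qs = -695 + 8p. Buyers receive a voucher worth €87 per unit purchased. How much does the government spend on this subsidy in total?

Government cost = €68295

Pre-subsidy: 1422 - 6.5p = -695 + 8p gives p* = 146, q* = 473.
With the rebate, buyers effectively pay pb = ps − 87, where ps is the price sellers receive.
Demand in terms of ps becomes qd = 1422 − 6.5(ps − 87) = 1987.5 - 6.5ps. Setting this equal to supply: 1987.5 - 6.5ps = -695 + 8ps, so ps = 185.
Buyers pay pb = 185 − 87 = 98; q' = -695 + 8·185 = 785.
Government outlay = subsidy × quantity = 87 × 785 = 68295.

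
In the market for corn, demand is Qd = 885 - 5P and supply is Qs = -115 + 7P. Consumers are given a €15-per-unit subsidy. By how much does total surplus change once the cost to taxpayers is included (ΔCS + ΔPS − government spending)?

Pre-subsidy: 885 - 5P = -115 + 7P gives P* = 250/3, Q* = 1405/3.
With the rebate, buyers effectively pay Pb = Ps − 15, where Ps is the price sellers receive.
Demand in terms of Ps becomes Qd = 885 − 5(Ps − 15) = 960 - 5Ps. Setting this equal to supply: 960 - 5Ps = -115 + 7Ps, so Ps = 1075/12.
Buyers pay Pb = 1075/12 − 15 = 895/12; Q' = -115 + 7·(1075/12) = 6145/12.
ΔCS = ½(1405/3 + 6145/12)(250/3 − 895/12) = 411775/96; ΔPS = ½(1405/3 + 6145/12)(1075/12 − 250/3) = 294125/96.
Government spending = 15 × 6145/12 = 7681.25.
Net change = 411775/96 + 294125/96 − 7681.25 = -328.125. The loss equals the DWL triangle ½·15·43.75.

Net change in total surplus = -€328.125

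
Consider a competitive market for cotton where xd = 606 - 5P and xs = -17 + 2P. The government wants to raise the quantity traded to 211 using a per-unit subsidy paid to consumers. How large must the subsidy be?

At x = 211, invert demand for the buyer price: Pb = (606 − 211)/5 = 79; invert supply for the seller price: Ps = (211 − (-17))/2 = 114.
The subsidy must fill the gap: s = Ps − Pb = 114 − 79 = 35.

Required subsidy s = 35 per unit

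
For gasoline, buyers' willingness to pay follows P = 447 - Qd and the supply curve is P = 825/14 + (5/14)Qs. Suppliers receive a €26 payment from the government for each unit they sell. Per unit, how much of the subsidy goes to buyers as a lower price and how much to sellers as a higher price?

Pre-subsidy: 447 - Q = 825/14 + (5/14)Q gives Q* = 5433/19 and P* = 3060/19.
With the subsidy, sellers receive Ps = Pb + 26 for each unit, where Pb is the price buyers pay.
On the curves, Pb = 447 - Q and Ps = 825/14 + (5/14)Q; the wedge Ps − Pb = 26 gives 825/14 + (5/14)Q − (447 - Q) = 26, so Q' = 5797/19.
Then Pb = 447 − 1·(5797/19) = 2696/19 and Ps = 825/14 + (5/14)·(5797/19) = 3190/19.
Buyers' price falls by P* − Pb = 3060/19 − 2696/19 = 364/19; sellers' price rises by Ps − P* = 3190/19 − 3060/19 = 130/19.

Buyers gain 364/19 per unit; sellers gain 130/19 per unit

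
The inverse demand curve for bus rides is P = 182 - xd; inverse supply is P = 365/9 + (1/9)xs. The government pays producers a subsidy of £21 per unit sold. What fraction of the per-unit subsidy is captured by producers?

Producer share = 0.1

Pre-subsidy: 182 - x = 365/9 + (1/9)x gives x* = 127.3 and P* = 54.7.
With the subsidy, sellers receive Ps = Pb + 21 for each unit, where Pb is the price buyers pay.
On the curves, Pb = 182 - x and Ps = 365/9 + (1/9)x; the wedge Ps − Pb = 21 gives 365/9 + (1/9)x − (182 - x) = 21, so x' = 146.2.
Then Pb = 182 − 1·146.2 = 35.8 and Ps = 365/9 + (1/9)·146.2 = 56.8.
Buyers' price falls by P* − Pb = 54.7 − 35.8 = 18.9; sellers' price rises by Ps − P* = 56.8 − 54.7 = 2.1.
So producers capture 2.1/21 = 0.1 of each unit of subsidy.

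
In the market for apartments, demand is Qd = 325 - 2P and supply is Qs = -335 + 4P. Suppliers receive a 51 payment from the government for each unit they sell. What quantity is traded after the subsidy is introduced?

Q' = 173

Pre-subsidy: 325 - 2P = -335 + 4P gives P* = 110, Q* = 105.
With the subsidy, sellers receive Ps = Pb + 51 for each unit, where Pb is the price buyers pay.
Supply in terms of Pb becomes Qs = -335 + 4(Pb + 51) = -131 + 4Pb. Setting this equal to demand: 325 - 2Pb = -131 + 4Pb, so Pb = 76.
Sellers receive Ps = 76 + 51 = 127; Q' = 325 − 2·76 = 173.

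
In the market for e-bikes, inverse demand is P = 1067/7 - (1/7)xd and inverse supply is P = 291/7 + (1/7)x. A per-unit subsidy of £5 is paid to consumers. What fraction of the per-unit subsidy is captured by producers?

Producer share = 0.5

Pre-subsidy: 1067/7 - (1/7)x = 291/7 + (1/7)x gives x* = 388 and P* = 97.
With the rebate, buyers effectively pay Pb = Ps − 5, where Ps is the price sellers receive.
On the curves, Pb = 1067/7 - (1/7)x and Ps = 291/7 + (1/7)x; the wedge Ps − Pb = 5 gives 291/7 + (1/7)x − (1067/7 - (1/7)x) = 5, so x' = 405.5.
Then Pb = 1067/7 − (1/7)·405.5 = 94.5 and Ps = 291/7 + (1/7)·405.5 = 99.5.
Buyers' price falls by P* − Pb = 97 − 94.5 = 2.5; sellers' price rises by Ps − P* = 99.5 − 97 = 2.5.
So producers capture 2.5/5 = 0.5 of each unit of subsidy.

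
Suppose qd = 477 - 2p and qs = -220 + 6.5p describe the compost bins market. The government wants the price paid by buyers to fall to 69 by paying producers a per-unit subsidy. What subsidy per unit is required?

At a buyer price of 69, quantity demanded is 477 − 2·69 = 339.
Sellers supply 339 only when they receive ps with -220 + 6.5·ps = 339, i.e. ps = 86.
s = ps − pb = 86 − 69 = 17.

Required subsidy s = 17 per unit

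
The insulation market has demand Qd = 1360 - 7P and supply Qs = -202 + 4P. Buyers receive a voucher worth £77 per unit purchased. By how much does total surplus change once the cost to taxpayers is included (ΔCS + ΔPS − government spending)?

Net change in total surplus = -£7546

Pre-subsidy: 1360 - 7P = -202 + 4P gives P* = 142, Q* = 366.
With the rebate, buyers effectively pay Pb = Ps − 77, where Ps is the price sellers receive.
Demand in terms of Ps becomes Qd = 1360 − 7(Ps − 77) = 1899 - 7Ps. Setting this equal to supply: 1899 - 7Ps = -202 + 4Ps, so Ps = 191.
Buyers pay Pb = 191 − 77 = 114; Q' = -202 + 4·191 = 562.
ΔCS = ½(366 + 562)(142 − 114) = 12992; ΔPS = ½(366 + 562)(191 − 142) = 22736.
Government spending = 77 × 562 = 43274.
Net change = 12992 + 22736 − 43274 = -7546. The loss equals the DWL triangle ½·77·196.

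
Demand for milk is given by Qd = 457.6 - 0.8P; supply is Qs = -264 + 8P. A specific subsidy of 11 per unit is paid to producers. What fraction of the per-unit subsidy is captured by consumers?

Pre-subsidy: 457.6 - 0.8P = -264 + 8P gives P* = 82, Q* = 392.
With the subsidy, sellers receive Ps = Pb + 11 for each unit, where Pb is the price buyers pay.
Supply in terms of Pb becomes Qs = -264 + 8(Pb + 11) = -176 + 8Pb. Setting this equal to demand: 457.6 - 0.8Pb = -176 + 8Pb, so Pb = 72.
Sellers receive Ps = 72 + 11 = 83; Q' = 457.6 − 0.8·72 = 400.
Buyers' price falls by P* − Pb = 82 − 72 = 10; sellers' price rises by Ps − P* = 83 − 82 = 1.
So consumers capture 10/11 = 10/11 of each unit of subsidy.

Consumer share = 10/11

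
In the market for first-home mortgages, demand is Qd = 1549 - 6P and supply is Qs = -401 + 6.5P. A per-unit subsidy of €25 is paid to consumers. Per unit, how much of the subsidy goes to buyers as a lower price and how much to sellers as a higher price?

Pre-subsidy: 1549 - 6P = -401 + 6.5P gives P* = 156, Q* = 613.
With the rebate, buyers effectively pay Pb = Ps − 25, where Ps is the price sellers receive.
Demand in terms of Ps becomes Qd = 1549 − 6(Ps − 25) = 1699 - 6Ps. Setting this equal to supply: 1699 - 6Ps = -401 + 6.5Ps, so Ps = 168.
Buyers pay Pb = 168 − 25 = 143; Q' = -401 + 6.5·168 = 691.
Buyers' price falls by P* − Pb = 156 − 143 = 13; sellers' price rises by Ps − P* = 168 − 156 = 12.

Buyers gain €13 per unit; sellers gain €12 per unit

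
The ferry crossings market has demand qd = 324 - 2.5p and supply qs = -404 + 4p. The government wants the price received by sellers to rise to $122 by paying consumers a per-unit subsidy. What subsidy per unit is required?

At a seller price of 122, quantity supplied is -404 + 4·122 = 84.
Buyers absorb 84 only when they pay pb with 324 − 2.5·pb = 84, i.e. pb = 96.
s = ps − pb = 122 − 96 = 26.

Required subsidy s = $26 per unit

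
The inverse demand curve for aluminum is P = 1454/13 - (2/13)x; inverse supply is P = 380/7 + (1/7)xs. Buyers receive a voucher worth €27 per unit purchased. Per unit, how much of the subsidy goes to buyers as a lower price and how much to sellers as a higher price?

Buyers gain €14 per unit; sellers gain €13 per unit

Pre-subsidy: 1454/13 - (2/13)x = 380/7 + (1/7)x gives x* = 194 and P* = 82.
With the rebate, buyers effectively pay Pb = Ps − 27, where Ps is the price sellers receive.
On the curves, Pb = 1454/13 - (2/13)x and Ps = 380/7 + (1/7)x; the wedge Ps − Pb = 27 gives 380/7 + (1/7)x − (1454/13 - (2/13)x) = 27, so x' = 285.
Then Pb = 1454/13 − (2/13)·285 = 68 and Ps = 380/7 + (1/7)·285 = 95.
Buyers' price falls by P* − Pb = 82 − 68 = 14; sellers' price rises by Ps − P* = 95 − 82 = 13.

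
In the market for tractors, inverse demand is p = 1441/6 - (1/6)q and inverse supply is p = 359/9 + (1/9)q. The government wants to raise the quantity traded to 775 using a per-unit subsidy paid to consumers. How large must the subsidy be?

At q = 775, from the demand curve buyers pay pb = 1441/6 − (1/6)·775 = 111; from the supply curve sellers need ps = 359/9 + (1/9)·775 = 126.
The subsidy must fill the gap: s = ps − pb = 126 − 111 = 15.

Required subsidy s = 15 per unit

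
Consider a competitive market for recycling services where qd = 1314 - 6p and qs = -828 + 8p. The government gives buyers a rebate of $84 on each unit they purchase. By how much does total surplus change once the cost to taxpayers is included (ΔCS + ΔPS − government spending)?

Pre-subsidy: 1314 - 6p = -828 + 8p gives p* = 153, q* = 396.
With the rebate, buyers effectively pay pb = ps − 84, where ps is the price sellers receive.
Demand in terms of ps becomes qd = 1314 − 6(ps − 84) = 1818 - 6ps. Setting this equal to supply: 1818 - 6ps = -828 + 8ps, so ps = 189.
Buyers pay pb = 189 − 84 = 105; q' = -828 + 8·189 = 684.
ΔCS = ½(396 + 684)(153 − 105) = 25920; ΔPS = ½(396 + 684)(189 − 153) = 19440.
Government spending = 84 × 684 = 57456.
Net change = 25920 + 19440 − 57456 = -12096. The loss equals the DWL triangle ½·84·288.

Net change in total surplus = -$12096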